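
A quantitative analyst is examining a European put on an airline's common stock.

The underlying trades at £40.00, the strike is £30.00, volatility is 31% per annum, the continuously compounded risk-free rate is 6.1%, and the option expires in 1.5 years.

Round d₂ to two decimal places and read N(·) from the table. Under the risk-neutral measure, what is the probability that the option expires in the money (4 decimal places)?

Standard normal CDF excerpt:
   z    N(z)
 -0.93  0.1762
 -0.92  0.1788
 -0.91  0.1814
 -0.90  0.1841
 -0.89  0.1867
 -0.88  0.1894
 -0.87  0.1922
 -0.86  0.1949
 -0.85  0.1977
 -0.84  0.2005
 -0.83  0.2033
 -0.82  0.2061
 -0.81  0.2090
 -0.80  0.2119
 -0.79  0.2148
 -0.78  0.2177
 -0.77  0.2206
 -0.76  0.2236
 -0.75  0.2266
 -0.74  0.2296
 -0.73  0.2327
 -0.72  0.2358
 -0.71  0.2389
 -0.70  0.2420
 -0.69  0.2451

0.2090

T = 1.5;  σ√T = 0.3797
d₁ = [ln(40/30) + (0.061 + ½·0.31²)·1.5] / (σ√T) = (0.2877 + 0.1636) / 0.3797 = 1.1885 ≈ 1.19
d₂ = 1.1885 − 0.3797 = 0.8089 ≈ 0.81
Risk-neutral Pr[S_T < K] = N(−d₂) = N(-0.81) = 0.2090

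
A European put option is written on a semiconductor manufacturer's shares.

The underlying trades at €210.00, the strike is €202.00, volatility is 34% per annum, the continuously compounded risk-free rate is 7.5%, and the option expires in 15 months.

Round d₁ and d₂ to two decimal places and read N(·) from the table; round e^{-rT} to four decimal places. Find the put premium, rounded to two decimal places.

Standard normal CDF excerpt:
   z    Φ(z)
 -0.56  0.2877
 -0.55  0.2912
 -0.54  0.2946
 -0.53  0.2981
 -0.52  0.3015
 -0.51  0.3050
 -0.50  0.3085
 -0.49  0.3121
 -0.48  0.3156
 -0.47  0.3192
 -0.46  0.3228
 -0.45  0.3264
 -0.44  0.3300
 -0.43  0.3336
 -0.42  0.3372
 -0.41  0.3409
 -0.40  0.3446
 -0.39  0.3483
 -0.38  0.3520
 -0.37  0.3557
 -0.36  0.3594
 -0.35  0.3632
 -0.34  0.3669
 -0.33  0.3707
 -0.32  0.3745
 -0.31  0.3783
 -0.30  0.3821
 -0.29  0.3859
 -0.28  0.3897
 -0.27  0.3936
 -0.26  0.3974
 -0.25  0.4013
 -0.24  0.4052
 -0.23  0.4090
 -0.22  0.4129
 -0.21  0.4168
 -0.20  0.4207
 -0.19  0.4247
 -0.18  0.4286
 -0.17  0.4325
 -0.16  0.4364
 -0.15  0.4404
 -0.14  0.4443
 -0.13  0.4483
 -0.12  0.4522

€18.40

σ√T = 0.34·√1.25 = 0.3801
d₁ = [ln(210/202) + (0.075 + 0.34²/2)·1.25] / 0.3801 = [0.0388 + 0.1660] / 0.3801 = 0.5389 ≈ 0.54
d₂ = d₁ − σ√T = 0.5389 − 0.3801 = 0.1587 ≈ 0.16
exp(−rT) = exp(−0.075·1.25) = 0.9105
N(−d₂) = N(-0.16) = 0.4364;  N(−d₁) = N(-0.54) = 0.2946
P = 202·0.9105·0.4364 − 210·0.2946 = 80.2631 − 61.8660 = 18.3971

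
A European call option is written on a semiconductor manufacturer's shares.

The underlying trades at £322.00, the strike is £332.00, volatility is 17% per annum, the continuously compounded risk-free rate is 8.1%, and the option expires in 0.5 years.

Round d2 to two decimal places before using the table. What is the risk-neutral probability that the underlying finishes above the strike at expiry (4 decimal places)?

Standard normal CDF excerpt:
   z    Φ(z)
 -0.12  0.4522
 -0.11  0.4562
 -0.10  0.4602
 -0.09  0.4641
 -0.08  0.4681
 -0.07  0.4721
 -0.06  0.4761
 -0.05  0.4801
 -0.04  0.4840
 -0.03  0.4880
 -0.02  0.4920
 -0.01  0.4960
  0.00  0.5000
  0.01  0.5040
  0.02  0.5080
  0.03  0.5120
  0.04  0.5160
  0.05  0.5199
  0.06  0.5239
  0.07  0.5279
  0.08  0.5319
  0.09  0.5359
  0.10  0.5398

0.5080

σ√T = 0.17 × 0.7071 = 0.1202
d₁ = [ln(322/332) + (0.081 + 0.17²/2)·0.5] / 0.1202 = [-0.0306 + 0.0477] / 0.1202 = 0.1426 ⇒ 0.14
d₂ = d₁ − σ√T = 0.1426 − 0.1202 = 0.0224 ⇒ 0.02
Pr(exercise) under Q = N(d₂) = 0.5080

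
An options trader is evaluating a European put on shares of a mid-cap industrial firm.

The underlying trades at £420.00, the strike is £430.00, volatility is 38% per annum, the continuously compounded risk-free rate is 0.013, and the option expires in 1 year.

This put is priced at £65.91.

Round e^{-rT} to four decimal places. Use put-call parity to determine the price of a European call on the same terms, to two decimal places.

£61.46

exp(−rT) = exp(−0.013·1) = 0.9871
Put-call parity: C − P = S − K·e^(−rT) = 420 − 430·0.9871 = 420 − 424.4530 = -4.4530
C = P + (C − P) = 65.91 + (-4.4530) = 61.4570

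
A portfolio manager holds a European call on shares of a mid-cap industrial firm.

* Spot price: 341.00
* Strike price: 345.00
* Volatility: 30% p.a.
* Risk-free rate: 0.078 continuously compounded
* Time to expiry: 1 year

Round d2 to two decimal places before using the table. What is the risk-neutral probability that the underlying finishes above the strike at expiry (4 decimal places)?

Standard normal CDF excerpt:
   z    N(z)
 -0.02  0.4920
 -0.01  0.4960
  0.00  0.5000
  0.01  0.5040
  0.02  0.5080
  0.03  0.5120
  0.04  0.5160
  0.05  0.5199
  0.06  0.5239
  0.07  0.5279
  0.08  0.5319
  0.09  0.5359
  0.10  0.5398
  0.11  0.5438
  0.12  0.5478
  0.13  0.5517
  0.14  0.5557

0.5279

T = 1;  σ√T = 0.3000
d₁ = [ln(341/345) + (0.078 + 0.3²/2)·1] / 0.3000 = [-0.0117 + 0.1230] / 0.3000 = 0.3711 ⇒ 0.37
d₂ = d₁ − σ√T = 0.3711 − 0.3000 = 0.0711 ⇒ 0.07
Pr(exercise) under Q = N(d₂) = 0.5279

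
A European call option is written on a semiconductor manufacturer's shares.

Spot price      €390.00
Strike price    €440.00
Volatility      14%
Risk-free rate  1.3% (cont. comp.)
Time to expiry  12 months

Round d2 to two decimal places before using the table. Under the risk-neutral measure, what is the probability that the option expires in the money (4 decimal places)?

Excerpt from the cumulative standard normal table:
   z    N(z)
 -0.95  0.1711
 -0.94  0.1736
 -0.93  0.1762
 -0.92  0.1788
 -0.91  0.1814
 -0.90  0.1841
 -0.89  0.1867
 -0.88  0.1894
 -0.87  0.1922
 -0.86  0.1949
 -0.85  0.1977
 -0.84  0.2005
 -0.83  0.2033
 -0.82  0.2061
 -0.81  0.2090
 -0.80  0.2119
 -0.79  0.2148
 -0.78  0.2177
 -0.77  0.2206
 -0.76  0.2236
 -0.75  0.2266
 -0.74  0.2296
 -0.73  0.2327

T = 1;  σ√T = 0.1400
d₁ = [ln(390/440) + (0.013 + 0.14²/2)·1] / 0.1400 = [-0.1206 + 0.0228] / 0.1400 = -0.6988 ⇒ -0.70
d₂ = d₁ − σ√T = -0.6988 − 0.1400 = -0.8388 ⇒ -0.84
Risk-neutral Pr[S_T > K] = N(d₂) = N(-0.84) = 0.2005

0.2005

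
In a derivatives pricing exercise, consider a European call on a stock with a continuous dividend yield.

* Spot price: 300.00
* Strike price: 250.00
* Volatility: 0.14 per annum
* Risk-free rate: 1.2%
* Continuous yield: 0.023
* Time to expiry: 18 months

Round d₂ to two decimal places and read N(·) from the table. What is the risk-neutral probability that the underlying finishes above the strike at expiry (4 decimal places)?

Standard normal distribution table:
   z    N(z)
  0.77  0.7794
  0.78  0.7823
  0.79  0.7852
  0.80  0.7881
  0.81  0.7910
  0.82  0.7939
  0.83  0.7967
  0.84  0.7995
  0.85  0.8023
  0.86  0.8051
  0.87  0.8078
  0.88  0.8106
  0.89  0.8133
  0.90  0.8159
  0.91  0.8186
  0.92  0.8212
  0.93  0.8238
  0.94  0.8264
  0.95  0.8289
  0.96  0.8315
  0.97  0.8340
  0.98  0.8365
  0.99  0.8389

0.8106

T = 1.5;  σ√T = 0.1715
d₁ = [ln(300/250) + (0.012 − 0.023 + ½·0.14²)·1.5] / (σ√T) = (0.1823 − 0.0018) / 0.1715 = 1.0528 → 1.05
d₂ = 1.0528 − 0.1715 = 0.8814 → 0.88
Risk-neutral Pr[S_T > K] = N(d₂) = N(0.88) = 0.8106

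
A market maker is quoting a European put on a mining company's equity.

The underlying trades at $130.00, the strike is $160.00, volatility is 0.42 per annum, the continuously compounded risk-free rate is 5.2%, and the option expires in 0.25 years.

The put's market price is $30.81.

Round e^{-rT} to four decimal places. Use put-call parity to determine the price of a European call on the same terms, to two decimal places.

$2.87

exp(−rT) = exp(−0.052·0.25) = 0.9871
Put-call parity: C − P = S − K·e^(−rT) = 130 − 160·0.9871 = 130 − 157.9360 = -27.9360
C = P + (C − P) = 30.81 + (-27.9360) = 2.8740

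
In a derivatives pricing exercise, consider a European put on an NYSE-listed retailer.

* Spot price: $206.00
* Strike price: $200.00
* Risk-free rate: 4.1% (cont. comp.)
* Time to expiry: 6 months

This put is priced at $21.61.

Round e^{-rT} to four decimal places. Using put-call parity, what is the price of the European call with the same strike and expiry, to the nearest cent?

e^(−rT) = e^(−0.041·0.5) = 0.9797
Put-call parity: C − P = S − K·e^(−rT) = 206 − 200·0.9797 = 206 − 195.9400 = 10.0600
C = P + (C − P) = 21.61 + (10.0600) = 31.6700

$31.67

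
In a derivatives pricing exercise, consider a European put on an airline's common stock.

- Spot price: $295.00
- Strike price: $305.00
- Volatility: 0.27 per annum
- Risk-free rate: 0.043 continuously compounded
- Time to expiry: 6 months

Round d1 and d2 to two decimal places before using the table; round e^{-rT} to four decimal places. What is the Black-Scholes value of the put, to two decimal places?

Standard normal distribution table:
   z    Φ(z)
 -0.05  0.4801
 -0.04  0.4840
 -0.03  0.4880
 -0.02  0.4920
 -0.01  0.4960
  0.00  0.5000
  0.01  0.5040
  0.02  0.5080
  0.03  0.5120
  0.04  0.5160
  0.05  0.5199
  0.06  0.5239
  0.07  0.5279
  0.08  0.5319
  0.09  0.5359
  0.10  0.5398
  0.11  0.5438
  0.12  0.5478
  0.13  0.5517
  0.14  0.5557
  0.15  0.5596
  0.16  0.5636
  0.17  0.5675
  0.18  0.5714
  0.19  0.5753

σ√T = 0.27 × 0.7071 = 0.1909
ln(S/K) + (r + σ²/2)T = ln(295/305) + (0.043 + 0.27²/2)·0.5 = -0.0333 + 0.0397 = 0.0064
d₁ = 0.0064 / 0.1909 = 0.0335 ⇒ 0.03
d₂ = d₁ − σ√T = 0.0335 − 0.1909 = -0.1575 ⇒ -0.16
exp(−rT) = exp(−0.043·0.5) = 0.9787
P = 305·0.9787·N(0.16) − 295·N(-0.03) = 305·0.9787·0.5636 − 295·0.4880 = 168.2366 − 143.9600 = 24.2766

$24.28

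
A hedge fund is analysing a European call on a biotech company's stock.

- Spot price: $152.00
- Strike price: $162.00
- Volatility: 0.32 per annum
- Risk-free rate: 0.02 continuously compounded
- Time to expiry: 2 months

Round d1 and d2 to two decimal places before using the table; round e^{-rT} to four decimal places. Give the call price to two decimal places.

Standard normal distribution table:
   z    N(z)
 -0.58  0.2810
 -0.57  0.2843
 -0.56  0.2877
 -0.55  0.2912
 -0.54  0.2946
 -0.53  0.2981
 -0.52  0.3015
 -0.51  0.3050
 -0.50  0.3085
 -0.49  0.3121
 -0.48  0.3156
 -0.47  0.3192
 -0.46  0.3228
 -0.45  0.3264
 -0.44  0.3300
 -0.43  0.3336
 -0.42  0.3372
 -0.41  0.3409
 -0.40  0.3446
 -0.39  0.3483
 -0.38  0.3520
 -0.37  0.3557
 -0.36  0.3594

$4.25

σ√T = 0.32 × 0.4082 = 0.1306
d₁ = [ln(152/162) + (0.02 + ½·0.32²)·0.1667] / (σ√T) = (-0.0637 + 0.0119) / 0.1306 = -0.3969 ⇒ -0.40
d₂ = -0.3969 − 0.1306 = -0.5275 ⇒ -0.53
exp(−rT) = exp(−0.02·0.1667) = 0.9967
C = 152·N(-0.40) − 162·0.9967·N(-0.53) = 152·0.3446 − 162·0.9967·0.2981 = 52.3792 − 48.1328 = 4.2464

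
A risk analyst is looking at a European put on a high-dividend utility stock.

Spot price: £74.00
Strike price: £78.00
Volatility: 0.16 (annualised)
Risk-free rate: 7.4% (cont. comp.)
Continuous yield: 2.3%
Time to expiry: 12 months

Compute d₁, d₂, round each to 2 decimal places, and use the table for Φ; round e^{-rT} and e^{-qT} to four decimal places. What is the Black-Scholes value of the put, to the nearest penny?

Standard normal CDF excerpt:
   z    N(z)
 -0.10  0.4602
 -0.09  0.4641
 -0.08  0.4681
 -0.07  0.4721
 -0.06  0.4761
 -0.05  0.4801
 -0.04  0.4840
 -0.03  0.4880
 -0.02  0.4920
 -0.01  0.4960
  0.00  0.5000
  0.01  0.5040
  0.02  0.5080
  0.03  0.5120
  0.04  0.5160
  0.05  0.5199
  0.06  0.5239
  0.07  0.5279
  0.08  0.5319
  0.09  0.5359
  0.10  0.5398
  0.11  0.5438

£4.68

σ√T = 0.16·√1 = 0.1600
d₁ = [ln(74/78) + (0.074 − 0.023 + 0.16²/2)·1] / 0.1600 = [-0.0526 + 0.0638] / 0.1600 = 0.0697 which rounds to 0.07
d₂ = d₁ − σ√T = 0.0697 − 0.1600 = -0.0903 which rounds to -0.09
e^(−qT) = e^(−0.023·1) = 0.9773;  e^(−rT) = e^(−0.074·1) = 0.9287
N(−d₂) = N(0.09) = 0.5359;  N(−d₁) = N(-0.07) = 0.4721
P = 78·0.9287·0.5359 − 74·0.9773·0.4721 = 38.8198 − 34.1424 = 4.6775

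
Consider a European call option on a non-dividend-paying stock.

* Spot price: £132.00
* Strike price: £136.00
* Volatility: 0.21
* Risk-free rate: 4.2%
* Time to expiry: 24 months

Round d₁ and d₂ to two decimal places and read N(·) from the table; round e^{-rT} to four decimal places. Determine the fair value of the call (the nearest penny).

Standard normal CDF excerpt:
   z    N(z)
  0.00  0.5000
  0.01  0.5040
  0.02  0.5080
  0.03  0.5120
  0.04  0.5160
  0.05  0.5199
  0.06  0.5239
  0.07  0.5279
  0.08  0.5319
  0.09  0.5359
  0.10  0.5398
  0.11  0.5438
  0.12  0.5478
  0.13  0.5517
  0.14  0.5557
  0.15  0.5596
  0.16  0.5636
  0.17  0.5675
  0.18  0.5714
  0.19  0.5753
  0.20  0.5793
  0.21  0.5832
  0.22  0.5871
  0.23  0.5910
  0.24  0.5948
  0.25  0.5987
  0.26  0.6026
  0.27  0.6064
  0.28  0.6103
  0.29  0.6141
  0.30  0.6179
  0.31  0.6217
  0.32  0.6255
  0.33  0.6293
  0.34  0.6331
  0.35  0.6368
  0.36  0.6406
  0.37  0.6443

σ√T = 0.21·√2 = 0.2970
d₁ = [ln(132/136) + (0.042 + ½·0.21²)·2] / (σ√T) = (-0.0299 + 0.1281) / 0.2970 = 0.3308 which rounds to 0.33
d₂ = 0.3308 − 0.2970 = 0.0338 which rounds to 0.03
e^(−rT) = e^(−0.042·2) = 0.9194
C = 132·N(0.33) − 136·0.9194·N(0.03) = 132·0.6293 − 136·0.9194·0.5120 = 83.0676 − 64.0197 = 19.0479

£19.05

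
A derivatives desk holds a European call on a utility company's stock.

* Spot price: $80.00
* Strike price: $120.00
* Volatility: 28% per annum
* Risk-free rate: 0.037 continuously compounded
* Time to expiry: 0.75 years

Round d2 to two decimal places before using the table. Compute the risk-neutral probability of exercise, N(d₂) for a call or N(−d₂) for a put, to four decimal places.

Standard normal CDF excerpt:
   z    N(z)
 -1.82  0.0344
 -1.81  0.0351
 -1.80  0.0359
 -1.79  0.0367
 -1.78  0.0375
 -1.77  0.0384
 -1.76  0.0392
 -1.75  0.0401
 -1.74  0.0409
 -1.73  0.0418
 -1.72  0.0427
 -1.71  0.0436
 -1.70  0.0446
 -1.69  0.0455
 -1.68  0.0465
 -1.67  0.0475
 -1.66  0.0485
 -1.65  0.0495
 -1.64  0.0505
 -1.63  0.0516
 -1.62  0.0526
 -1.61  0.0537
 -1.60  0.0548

σ√T = 0.28·√0.75 = 0.2425
d₁ = [ln(80/120) + (0.037 + ½·0.28²)·0.75] / (σ√T) = (-0.4055 + 0.0572) / 0.2425 = -1.4364 → -1.44
d₂ = -1.4364 − 0.2425 = -1.6789 → -1.68
Pr(exercise) under Q = N(d₂) = 0.0465

0.0465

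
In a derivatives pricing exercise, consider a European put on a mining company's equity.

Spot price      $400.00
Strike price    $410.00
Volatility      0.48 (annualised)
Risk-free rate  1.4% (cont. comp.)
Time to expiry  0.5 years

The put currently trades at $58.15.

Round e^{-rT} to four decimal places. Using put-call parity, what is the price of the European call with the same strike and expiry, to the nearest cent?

exp(−rT) = exp(−0.014·0.5) = 0.9930
Put-call parity: C − P = S − K·e^(−rT) = 400 − 410·0.9930 = 400 − 407.1300 = -7.1300
C = P + (C − P) = 58.15 + (-7.1300) = 51.0200

$51.02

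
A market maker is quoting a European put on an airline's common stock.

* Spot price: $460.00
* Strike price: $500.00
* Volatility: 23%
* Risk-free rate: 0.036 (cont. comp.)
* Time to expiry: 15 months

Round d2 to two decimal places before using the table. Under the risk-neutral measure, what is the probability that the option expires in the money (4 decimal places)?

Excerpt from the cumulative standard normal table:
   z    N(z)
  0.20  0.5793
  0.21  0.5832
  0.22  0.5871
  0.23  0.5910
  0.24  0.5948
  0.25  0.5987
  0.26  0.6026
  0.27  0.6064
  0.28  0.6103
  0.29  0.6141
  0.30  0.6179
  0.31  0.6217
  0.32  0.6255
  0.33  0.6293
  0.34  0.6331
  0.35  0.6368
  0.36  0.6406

0.6103

σ√T = 0.23·√1.25 = 0.2571
d₁ = [ln(460/500) + (0.036 + ½·0.23²)·1.25] / (σ√T) = (-0.0834 + 0.0781) / 0.2571 = -0.0207 → -0.02
d₂ = -0.0207 − 0.2571 = -0.2778 → -0.28
Pr(exercise) under Q = N(−d₂) = N(0.28) = 0.6103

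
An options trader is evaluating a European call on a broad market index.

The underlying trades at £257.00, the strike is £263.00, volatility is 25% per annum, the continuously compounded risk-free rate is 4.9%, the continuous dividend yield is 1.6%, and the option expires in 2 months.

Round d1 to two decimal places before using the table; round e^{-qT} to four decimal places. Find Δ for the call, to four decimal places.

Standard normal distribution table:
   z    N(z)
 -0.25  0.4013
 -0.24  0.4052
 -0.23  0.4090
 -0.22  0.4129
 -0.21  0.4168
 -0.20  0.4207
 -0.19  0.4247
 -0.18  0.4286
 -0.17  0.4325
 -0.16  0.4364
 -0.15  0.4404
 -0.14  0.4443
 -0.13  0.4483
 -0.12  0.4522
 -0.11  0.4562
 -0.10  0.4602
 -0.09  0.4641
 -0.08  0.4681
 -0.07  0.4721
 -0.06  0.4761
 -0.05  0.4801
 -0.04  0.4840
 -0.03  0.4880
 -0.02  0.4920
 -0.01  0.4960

0.4510

σ√T = 0.25 × 0.4082 = 0.1021
d₁ = [ln(257/263) + (0.049 − 0.016 + ½·0.25²)·0.1667] / (σ√T) = (-0.0231 + 0.0107) / 0.1021 = -0.1212 which rounds to -0.12
N(d₁) = N(-0.12) = 0.4522
Δ_call = exp(−qT)·N(d₁) = 0.9973·0.4522 = 0.4510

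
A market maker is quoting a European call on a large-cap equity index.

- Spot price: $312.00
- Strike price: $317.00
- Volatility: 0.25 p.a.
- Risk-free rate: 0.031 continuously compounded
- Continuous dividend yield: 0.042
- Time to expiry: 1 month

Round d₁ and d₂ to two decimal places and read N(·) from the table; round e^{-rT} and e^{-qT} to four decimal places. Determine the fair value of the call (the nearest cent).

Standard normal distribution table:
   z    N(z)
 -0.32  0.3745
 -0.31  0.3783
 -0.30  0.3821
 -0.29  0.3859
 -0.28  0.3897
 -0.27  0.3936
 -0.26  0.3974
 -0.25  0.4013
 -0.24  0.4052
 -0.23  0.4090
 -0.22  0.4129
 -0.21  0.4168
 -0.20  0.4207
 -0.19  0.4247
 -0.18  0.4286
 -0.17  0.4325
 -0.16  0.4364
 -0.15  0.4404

$6.35

σ√T = 0.25·√0.08333 = 0.0722
d₁ = [ln(312/317) + (0.031 − 0.042 + 0.25²/2)·0.08333] / 0.0722 = [-0.0159 + 0.0017] / 0.0722 = -0.1969 which rounds to -0.20
d₂ = d₁ − σ√T = -0.1969 − 0.0722 = -0.2691 which rounds to -0.27
exp(−qT) = exp(−0.042·0.08333) = 0.9965;  exp(−rT) = exp(−0.031·0.08333) = 0.9974
N(d₁) = N(-0.20) = 0.4207;  N(d₂) = N(-0.27) = 0.3936
C = 312·0.9965·0.4207 − 317·0.9974·0.3936 = 130.7990 − 124.4468 = 6.3522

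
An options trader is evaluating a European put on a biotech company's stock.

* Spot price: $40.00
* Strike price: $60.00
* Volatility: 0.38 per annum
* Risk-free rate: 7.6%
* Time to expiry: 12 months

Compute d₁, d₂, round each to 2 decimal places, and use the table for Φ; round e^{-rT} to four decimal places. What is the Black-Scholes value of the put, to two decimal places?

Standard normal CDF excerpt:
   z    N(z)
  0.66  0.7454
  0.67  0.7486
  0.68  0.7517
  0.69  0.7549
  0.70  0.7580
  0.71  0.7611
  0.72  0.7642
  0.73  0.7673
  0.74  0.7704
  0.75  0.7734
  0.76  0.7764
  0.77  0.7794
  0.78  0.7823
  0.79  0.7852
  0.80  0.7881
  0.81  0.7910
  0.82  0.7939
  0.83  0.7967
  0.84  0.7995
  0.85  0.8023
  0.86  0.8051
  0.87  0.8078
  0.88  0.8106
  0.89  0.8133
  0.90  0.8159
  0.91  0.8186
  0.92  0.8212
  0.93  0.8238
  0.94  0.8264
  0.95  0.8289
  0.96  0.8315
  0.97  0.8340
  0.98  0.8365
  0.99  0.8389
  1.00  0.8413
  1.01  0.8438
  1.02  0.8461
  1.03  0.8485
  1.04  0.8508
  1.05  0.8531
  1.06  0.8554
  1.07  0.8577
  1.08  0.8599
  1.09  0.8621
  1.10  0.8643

$17.50

T = 1;  σ√T = 0.3800
d₁ = [ln(40/60) + (0.076 + 0.38²/2)·1] / 0.3800 = [-0.4055 + 0.1482] / 0.3800 = -0.6770 ⇒ -0.68
d₂ = d₁ − σ√T = -0.6770 − 0.3800 = -1.0570 ⇒ -1.06
exp(−rT) = exp(−0.076·1) = 0.9268
N(−d₂) = N(1.06) = 0.8554;  N(−d₁) = N(0.68) = 0.7517
P = 60·0.9268·0.8554 − 40·0.7517 = 47.5671 − 30.0680 = 17.4991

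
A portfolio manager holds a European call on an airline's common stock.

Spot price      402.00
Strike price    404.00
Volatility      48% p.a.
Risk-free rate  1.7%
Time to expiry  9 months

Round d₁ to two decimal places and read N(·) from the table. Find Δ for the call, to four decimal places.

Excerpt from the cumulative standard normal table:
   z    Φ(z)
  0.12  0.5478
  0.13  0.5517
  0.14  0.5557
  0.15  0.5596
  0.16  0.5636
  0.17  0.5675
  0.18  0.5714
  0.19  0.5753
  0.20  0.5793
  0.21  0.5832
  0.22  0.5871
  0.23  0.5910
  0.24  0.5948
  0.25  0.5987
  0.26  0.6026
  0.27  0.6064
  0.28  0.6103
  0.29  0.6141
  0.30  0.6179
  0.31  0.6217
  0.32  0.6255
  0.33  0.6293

σ√T = 0.48·√0.75 = 0.4157
d₁ = [ln(402/404) + (0.017 + 0.48²/2)·0.75] / 0.4157 = [-0.0050 + 0.0991] / 0.4157 = 0.2266 → 0.23
N(d₁) = N(0.23) = 0.5910
Δ_call = N(d₁) = 0.5910

0.5910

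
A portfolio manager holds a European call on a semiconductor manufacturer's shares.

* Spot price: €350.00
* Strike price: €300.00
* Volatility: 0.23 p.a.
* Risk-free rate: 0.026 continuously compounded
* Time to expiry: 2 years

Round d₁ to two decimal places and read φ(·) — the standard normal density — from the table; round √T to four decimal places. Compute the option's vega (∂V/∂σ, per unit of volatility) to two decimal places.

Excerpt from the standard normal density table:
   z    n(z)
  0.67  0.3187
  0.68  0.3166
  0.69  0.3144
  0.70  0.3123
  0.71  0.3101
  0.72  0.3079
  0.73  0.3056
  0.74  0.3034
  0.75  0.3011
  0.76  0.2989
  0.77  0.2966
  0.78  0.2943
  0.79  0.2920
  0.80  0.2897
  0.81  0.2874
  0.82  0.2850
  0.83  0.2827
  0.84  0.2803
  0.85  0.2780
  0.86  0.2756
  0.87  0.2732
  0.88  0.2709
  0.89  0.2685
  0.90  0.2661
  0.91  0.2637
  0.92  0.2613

143.39

T = 2;  σ√T = 0.3253
d₁ = [ln(350/300) + (0.026 + ½·0.23²)·2] / (σ√T) = (0.1542 + 0.1049) / 0.3253 = 0.7964 ⇒ 0.80
√T = √2 = 1.4142
φ(d₁) = φ(0.80) = 0.2897
vega = S·φ(d₁)·√T = 350·0.2897·1.4142 = 143.3928
(Call and put vega coincide under Black-Scholes.)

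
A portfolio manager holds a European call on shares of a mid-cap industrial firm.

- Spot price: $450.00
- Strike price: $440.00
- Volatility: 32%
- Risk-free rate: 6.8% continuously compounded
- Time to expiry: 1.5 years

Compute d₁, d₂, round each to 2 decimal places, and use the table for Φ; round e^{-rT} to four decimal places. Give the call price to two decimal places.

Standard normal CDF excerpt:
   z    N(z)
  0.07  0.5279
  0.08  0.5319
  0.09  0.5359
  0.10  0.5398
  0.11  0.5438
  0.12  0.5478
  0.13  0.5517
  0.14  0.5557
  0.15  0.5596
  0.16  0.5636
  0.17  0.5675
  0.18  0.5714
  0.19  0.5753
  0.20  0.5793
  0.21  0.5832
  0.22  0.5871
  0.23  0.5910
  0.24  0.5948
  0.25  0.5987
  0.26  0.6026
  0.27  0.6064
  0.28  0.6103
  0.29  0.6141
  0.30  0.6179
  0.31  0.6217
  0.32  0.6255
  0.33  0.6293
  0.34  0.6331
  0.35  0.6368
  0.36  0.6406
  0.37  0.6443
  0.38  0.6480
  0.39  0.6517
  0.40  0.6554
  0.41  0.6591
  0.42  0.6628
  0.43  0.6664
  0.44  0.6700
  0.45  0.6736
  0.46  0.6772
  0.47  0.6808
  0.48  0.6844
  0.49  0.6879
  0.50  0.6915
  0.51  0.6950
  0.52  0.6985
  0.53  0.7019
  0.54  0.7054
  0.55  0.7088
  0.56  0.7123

T = 1.5;  σ√T = 0.3919
d₁ = [ln(450/440) + (0.068 + ½·0.32²)·1.5] / (σ√T) = (0.0225 + 0.1788) / 0.3919 = 0.5136 ≈ 0.51
d₂ = 0.5136 − 0.3919 = 0.1216 ≈ 0.12
e^(−rT) = e^(−0.068·1.5) = 0.9030
N(d₁) = N(0.51) = 0.6950;  N(d₂) = N(0.12) = 0.5478
C = 450·0.6950 − 440·0.9030·0.5478 = 312.7500 − 217.6519 = 95.0981

$95.10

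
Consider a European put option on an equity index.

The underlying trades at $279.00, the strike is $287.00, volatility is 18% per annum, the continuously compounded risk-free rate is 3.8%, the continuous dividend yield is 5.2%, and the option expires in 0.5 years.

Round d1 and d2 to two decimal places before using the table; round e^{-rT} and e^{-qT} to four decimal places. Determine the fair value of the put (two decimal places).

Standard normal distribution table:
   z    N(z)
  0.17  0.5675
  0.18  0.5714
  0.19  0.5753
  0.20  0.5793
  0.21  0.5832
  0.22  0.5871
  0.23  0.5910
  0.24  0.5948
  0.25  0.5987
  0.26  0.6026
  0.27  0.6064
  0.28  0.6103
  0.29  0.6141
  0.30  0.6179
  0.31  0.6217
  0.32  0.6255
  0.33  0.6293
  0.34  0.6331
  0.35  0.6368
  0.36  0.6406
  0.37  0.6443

T = 0.5;  σ√T = 0.1273
ln(S/K) + (r − q + σ²/2)T = ln(279/287) + (0.038 − 0.052 + 0.18²/2)·0.5 = -0.0283 + 0.0011 = -0.0272
d₁ = -0.0272 / 0.1273 = -0.2135 ≈ -0.21
d₂ = d₁ − σ√T = -0.2135 − 0.1273 = -0.3408 ≈ -0.34
exp(−qT) = exp(−0.052·0.5) = 0.9743;  exp(−rT) = exp(−0.038·0.5) = 0.9812
N(−d₂) = N(0.34) = 0.6331;  N(−d₁) = N(0.21) = 0.5832
P = 287·0.9812·0.6331 − 279·0.9743·0.5832 = 178.2837 − 158.5311 = 19.7527

$19.75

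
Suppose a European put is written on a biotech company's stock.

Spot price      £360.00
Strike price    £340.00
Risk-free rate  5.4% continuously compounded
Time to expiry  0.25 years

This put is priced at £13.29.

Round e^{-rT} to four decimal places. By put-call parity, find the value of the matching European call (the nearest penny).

£37.85

e^(−rT) = e^(−0.054·0.25) = 0.9866
Put-call parity: C − P = S − K·e^(−rT) = 360 − 340·0.9866 = 360 − 335.4440 = 24.5560
C = P + (C − P) = 13.29 + (24.5560) = 37.8460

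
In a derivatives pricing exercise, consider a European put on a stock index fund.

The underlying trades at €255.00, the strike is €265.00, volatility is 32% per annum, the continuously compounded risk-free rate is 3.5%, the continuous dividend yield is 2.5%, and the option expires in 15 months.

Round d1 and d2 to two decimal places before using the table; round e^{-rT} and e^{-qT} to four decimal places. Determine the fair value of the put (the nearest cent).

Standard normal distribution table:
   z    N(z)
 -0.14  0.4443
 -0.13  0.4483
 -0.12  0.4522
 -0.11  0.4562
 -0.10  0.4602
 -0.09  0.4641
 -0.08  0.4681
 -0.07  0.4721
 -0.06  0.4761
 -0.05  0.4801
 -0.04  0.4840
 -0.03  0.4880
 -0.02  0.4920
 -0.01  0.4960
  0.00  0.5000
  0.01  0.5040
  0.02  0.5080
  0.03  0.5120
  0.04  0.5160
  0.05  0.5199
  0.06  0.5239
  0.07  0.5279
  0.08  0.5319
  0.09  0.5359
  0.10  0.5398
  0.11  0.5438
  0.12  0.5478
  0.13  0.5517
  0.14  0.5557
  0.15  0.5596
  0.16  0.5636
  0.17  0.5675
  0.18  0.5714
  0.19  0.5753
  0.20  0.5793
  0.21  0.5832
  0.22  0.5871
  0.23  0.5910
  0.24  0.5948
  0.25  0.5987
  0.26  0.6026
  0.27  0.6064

T = 1.25;  σ√T = 0.3578
d₁ = [ln(255/265) + (0.035 − 0.025 + ½·0.32²)·1.25] / (σ√T) = (-0.0385 + 0.0765) / 0.3578 = 0.1063 → 0.11
d₂ = 0.1063 − 0.3578 = -0.2515 → -0.25
exp(−qT) = exp(−0.025·1.25) = 0.9692;  exp(−rT) = exp(−0.035·1.25) = 0.9572
N(−d₂) = N(0.25) = 0.5987;  N(−d₁) = N(-0.11) = 0.4562
P = 265·0.9572·0.5987 − 255·0.9692·0.4562 = 151.8650 − 112.7480 = 39.1170

€39.12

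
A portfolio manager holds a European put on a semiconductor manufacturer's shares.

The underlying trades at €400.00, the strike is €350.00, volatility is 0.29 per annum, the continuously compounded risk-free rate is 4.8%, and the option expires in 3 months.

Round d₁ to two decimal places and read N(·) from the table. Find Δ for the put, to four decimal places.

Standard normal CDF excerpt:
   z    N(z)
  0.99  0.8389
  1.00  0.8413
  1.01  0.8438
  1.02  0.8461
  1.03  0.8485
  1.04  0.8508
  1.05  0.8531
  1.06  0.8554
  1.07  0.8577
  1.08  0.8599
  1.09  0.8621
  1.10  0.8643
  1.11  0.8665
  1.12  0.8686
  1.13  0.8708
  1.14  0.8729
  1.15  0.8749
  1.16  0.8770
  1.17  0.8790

-0.1401

T = 0.25;  σ√T = 0.1450
d₁ = [ln(400/350) + (0.048 + 0.29²/2)·0.25] / 0.1450 = [0.1335 + 0.0225] / 0.1450 = 1.0762 ≈ 1.08
N(d₁) = N(1.08) = 0.8599
Δ_put = N(d₁) − 1 = 0.8599 − 1 = -0.1401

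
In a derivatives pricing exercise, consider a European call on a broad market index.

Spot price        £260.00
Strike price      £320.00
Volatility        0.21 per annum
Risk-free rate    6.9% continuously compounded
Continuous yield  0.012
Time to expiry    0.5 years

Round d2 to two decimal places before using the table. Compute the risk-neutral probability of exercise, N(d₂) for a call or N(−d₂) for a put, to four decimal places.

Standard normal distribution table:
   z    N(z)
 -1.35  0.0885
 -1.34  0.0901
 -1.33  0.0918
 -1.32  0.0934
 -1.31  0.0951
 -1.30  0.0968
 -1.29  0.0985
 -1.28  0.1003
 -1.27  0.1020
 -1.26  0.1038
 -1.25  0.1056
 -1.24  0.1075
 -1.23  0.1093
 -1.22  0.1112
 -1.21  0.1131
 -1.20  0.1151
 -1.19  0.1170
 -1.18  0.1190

σ√T = 0.21 × 0.7071 = 0.1485
d₁ = [ln(260/320) + (0.069 − 0.012 + 0.21²/2)·0.5] / 0.1485 = [-0.2076 + 0.0395] / 0.1485 = -1.1321 ≈ -1.13
d₂ = d₁ − σ√T = -1.1321 − 0.1485 = -1.2806 ≈ -1.28
Risk-neutral Pr[S_T > K] = N(d₂) = N(-1.28) = 0.1003

0.1003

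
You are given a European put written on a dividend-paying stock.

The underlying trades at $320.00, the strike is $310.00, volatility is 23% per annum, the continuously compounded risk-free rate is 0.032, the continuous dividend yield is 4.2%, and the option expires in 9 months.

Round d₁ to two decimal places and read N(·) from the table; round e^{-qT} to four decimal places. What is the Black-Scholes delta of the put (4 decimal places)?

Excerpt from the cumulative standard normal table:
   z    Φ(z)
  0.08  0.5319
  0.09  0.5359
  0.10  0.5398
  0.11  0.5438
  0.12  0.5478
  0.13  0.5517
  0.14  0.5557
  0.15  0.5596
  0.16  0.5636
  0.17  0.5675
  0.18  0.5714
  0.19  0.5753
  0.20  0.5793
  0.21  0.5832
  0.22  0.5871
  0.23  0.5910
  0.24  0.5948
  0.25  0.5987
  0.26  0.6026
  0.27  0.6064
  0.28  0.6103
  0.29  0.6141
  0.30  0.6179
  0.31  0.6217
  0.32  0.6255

σ√T = 0.23·√0.75 = 0.1992
ln(S/K) + (r − q + σ²/2)T = ln(320/310) + (0.032 − 0.042 + 0.23²/2)·0.75 = 0.0317 + 0.0123 = 0.0441
d₁ = 0.0441 / 0.1992 = 0.2213 → 0.22
N(d₁) = N(0.22) = 0.5871
Δ_put = e^(−qT)·(N(d₁) − 1) = 0.9690·(0.5871 − 1) = -0.4001

-0.4001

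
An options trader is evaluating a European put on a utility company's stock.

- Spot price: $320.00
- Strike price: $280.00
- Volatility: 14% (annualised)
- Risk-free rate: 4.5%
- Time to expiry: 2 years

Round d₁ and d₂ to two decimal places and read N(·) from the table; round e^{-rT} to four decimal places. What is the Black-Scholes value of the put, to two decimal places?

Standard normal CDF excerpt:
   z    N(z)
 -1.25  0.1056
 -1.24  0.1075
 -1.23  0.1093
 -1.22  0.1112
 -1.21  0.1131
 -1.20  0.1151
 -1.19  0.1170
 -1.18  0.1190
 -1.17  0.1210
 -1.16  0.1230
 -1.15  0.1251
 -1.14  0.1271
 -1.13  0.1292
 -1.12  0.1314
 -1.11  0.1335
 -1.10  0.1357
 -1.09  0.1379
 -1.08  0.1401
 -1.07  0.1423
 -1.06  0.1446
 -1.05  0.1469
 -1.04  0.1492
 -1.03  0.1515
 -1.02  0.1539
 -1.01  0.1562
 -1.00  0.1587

$3.79

σ√T = 0.14·√2 = 0.1980
d₁ = [ln(320/280) + (0.045 + ½·0.14²)·2] / (σ√T) = (0.1335 + 0.1096) / 0.1980 = 1.2280 → 1.23
d₂ = 1.2280 − 0.1980 = 1.0300 → 1.03
exp(−rT) = exp(−0.045·2) = 0.9139
N(−d₂) = N(-1.03) = 0.1515;  N(−d₁) = N(-1.23) = 0.1093
P = 280·0.9139·0.1515 − 320·0.1093 = 38.7676 − 34.9760 = 3.7916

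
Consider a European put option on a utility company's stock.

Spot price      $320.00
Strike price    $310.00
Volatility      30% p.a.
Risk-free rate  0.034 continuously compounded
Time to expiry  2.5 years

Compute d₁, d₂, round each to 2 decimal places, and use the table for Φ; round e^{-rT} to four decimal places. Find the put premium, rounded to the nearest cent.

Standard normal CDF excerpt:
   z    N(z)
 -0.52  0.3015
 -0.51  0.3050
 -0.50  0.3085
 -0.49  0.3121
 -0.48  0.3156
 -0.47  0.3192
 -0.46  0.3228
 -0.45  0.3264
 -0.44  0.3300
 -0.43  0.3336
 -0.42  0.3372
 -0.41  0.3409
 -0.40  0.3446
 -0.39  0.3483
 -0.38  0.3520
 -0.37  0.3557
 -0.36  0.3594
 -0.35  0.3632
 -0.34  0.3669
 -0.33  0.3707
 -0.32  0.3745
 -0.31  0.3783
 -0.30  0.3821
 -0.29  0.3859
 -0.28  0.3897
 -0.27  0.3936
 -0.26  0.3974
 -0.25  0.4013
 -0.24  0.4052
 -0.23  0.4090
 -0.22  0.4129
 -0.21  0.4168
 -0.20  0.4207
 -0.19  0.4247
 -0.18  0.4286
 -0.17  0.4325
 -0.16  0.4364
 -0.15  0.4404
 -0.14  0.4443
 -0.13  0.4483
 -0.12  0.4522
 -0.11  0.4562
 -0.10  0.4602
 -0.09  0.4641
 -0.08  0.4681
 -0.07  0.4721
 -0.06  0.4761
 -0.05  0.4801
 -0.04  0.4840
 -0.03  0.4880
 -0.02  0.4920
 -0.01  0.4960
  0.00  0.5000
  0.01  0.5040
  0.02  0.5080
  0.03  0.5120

T = 2.5;  σ√T = 0.4743
d₁ = [ln(320/310) + (0.034 + 0.3²/2)·2.5] / 0.4743 = [0.0317 + 0.1975] / 0.4743 = 0.4833 which rounds to 0.48
d₂ = d₁ − σ√T = 0.4833 − 0.4743 = 0.0090 which rounds to 0.01
e^(−rT) = e^(−0.034·2.5) = 0.9185
N(−d₂) = N(-0.01) = 0.4960;  N(−d₁) = N(-0.48) = 0.3156
P = 310·0.9185·0.4960 − 320·0.3156 = 141.2286 − 100.9920 = 40.2366

$40.24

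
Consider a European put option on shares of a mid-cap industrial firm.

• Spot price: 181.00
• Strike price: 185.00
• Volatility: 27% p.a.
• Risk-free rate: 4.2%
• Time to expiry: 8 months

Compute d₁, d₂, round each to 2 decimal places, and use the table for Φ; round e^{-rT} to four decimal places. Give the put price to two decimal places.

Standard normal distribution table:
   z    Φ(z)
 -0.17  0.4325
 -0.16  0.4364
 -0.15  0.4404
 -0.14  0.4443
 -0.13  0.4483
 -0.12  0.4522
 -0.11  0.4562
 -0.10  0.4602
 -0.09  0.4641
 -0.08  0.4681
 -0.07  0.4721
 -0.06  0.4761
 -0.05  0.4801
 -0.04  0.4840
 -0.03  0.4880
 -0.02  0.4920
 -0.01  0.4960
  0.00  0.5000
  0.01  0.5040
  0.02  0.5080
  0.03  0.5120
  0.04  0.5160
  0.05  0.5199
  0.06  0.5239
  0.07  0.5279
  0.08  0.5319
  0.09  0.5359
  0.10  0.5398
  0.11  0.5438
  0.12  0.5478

T = 0.6667;  σ√T = 0.2205
d₁ = [ln(181/185) + (0.042 + 0.27²/2)·0.6667] / 0.2205 = [-0.0219 + 0.0523] / 0.2205 = 0.1381 → 0.14
d₂ = d₁ − σ√T = 0.1381 − 0.2205 = -0.0824 → -0.08
e^(−rT) = e^(−0.042·0.6667) = 0.9724
P = 185·0.9724·N(0.08) − 181·N(-0.14) = 185·0.9724·0.5319 − 181·0.4443 = 95.6856 − 80.4183 = 15.2673

15.27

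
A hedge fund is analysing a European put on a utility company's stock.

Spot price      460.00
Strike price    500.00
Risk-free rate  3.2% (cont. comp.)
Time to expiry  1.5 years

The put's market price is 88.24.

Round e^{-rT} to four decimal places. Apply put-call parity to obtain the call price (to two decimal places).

71.69

e^(−rT) = e^(−0.032·1.5) = 0.9531
Put-call parity: C − P = S − K·e^(−rT) = 460 − 500·0.9531 = 460 − 476.5500 = -16.5500
C = P + (C − P) = 88.24 + (-16.5500) = 71.6900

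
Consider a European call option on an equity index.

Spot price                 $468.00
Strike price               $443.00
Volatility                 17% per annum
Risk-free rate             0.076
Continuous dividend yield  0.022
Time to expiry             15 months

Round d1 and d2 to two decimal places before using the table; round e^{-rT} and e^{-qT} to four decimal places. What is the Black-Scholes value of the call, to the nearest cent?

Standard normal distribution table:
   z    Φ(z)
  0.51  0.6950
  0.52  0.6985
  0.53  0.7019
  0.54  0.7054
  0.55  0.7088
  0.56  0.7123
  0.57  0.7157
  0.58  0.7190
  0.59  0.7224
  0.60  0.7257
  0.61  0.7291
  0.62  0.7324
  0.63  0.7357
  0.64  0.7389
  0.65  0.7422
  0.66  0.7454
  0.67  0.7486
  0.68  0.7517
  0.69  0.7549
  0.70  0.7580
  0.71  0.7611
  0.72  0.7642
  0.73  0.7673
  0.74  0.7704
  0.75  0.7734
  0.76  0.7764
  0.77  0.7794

$65.23

σ√T = 0.17 × 1.1180 = 0.1901
d₁ = [ln(468/443) + (0.076 − 0.022 + ½·0.17²)·1.25] / (σ√T) = (0.0549 + 0.0856) / 0.1901 = 0.7390 → 0.74
d₂ = 0.7390 − 0.1901 = 0.5489 → 0.55
exp(−qT) = exp(−0.022·1.25) = 0.9729;  exp(−rT) = exp(−0.076·1.25) = 0.9094
N(d₁) = N(0.74) = 0.7704;  N(d₂) = N(0.55) = 0.7088
C = 468·0.9729·0.7704 − 443·0.9094·0.7088 = 350.7764 − 285.5501 = 65.2262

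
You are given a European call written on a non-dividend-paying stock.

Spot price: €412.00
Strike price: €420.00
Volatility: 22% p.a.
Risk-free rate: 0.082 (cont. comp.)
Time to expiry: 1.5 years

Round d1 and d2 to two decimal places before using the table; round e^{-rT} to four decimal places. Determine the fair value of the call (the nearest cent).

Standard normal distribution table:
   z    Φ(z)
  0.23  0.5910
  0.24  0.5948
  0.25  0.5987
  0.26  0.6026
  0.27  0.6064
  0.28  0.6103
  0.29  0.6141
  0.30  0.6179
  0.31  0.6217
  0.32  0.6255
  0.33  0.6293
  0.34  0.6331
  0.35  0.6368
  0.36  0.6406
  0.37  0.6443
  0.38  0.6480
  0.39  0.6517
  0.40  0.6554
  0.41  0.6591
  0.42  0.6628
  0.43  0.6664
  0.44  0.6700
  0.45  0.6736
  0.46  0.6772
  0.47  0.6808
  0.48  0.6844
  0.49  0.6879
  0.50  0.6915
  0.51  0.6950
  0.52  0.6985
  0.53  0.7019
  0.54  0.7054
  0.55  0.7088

€65.42

σ√T = 0.22·√1.5 = 0.2694
d₁ = [ln(412/420) + (0.082 + 0.22²/2)·1.5] / 0.2694 = [-0.0192 + 0.1593] / 0.2694 = 0.5198 → 0.52
d₂ = d₁ − σ√T = 0.5198 − 0.2694 = 0.2504 → 0.25
exp(−rT) = exp(−0.082·1.5) = 0.8843
C = 412·N(0.52) − 420·0.8843·N(0.25) = 412·0.6985 − 420·0.8843·0.5987 = 287.7820 − 222.3608 = 65.4212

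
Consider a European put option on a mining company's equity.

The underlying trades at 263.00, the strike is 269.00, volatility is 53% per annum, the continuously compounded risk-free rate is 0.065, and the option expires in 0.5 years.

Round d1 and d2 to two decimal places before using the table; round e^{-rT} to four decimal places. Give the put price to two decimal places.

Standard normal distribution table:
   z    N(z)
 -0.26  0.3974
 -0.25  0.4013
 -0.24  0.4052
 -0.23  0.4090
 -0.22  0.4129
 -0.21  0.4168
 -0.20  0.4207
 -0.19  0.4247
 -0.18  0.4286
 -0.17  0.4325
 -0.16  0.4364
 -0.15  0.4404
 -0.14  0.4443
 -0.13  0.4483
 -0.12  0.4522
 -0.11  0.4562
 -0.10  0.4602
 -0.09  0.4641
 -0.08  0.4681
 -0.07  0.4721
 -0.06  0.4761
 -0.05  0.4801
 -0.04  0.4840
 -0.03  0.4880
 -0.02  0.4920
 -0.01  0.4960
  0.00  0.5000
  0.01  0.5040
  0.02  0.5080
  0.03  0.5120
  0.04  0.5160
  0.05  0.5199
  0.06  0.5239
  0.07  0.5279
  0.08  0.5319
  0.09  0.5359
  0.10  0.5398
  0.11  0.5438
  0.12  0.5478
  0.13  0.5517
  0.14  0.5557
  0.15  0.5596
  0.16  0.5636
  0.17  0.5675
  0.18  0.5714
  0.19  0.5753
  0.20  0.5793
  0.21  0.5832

σ√T = 0.53 × 0.7071 = 0.3748
d₁ = [ln(263/269) + (0.065 + 0.53²/2)·0.5] / 0.3748 = [-0.0226 + 0.1027] / 0.3748 = 0.2139 → 0.21
d₂ = d₁ − σ√T = 0.2139 − 0.3748 = -0.1609 → -0.16
e^(−rT) = e^(−0.065·0.5) = 0.9680
N(−d₂) = N(0.16) = 0.5636;  N(−d₁) = N(-0.21) = 0.4168
P = 269·0.9680·0.5636 − 263·0.4168 = 146.7569 − 109.6184 = 37.1385

37.14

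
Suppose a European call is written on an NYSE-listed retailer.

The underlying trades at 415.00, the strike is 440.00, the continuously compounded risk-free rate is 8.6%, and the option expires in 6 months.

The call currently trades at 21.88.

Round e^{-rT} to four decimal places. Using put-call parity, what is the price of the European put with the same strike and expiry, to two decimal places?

e^(−rT) = e^(−0.086·0.5) = 0.9579
Put-call parity: C − P = S − K·e^(−rT) = 415 − 440·0.9579 = 415 − 421.4760 = -6.4760
P = C − (C − P) = 21.88 − (-6.4760) = 28.3560

28.36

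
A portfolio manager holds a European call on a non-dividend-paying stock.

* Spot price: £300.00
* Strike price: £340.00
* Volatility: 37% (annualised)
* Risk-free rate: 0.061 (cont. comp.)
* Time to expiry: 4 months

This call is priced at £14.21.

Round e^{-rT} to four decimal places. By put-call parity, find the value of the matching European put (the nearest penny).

e^(−rT) = e^(−0.061·0.3333) = 0.9799
Put-call parity: C − P = S − K·e^(−rT) = 300 − 340·0.9799 = 300 − 333.1660 = -33.1660
P = C − (C − P) = 14.21 − (-33.1660) = 47.3760

£47.38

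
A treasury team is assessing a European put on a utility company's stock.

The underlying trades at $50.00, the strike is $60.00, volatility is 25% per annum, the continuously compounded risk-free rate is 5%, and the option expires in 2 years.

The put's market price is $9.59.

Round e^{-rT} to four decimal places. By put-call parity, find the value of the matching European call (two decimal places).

$5.30

exp(−rT) = exp(−0.05·2) = 0.9048
Put-call parity: C − P = S − K·e^(−rT) = 50 − 60·0.9048 = 50 − 54.2880 = -4.2880
C = P + (C − P) = 9.59 + (-4.2880) = 5.3020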